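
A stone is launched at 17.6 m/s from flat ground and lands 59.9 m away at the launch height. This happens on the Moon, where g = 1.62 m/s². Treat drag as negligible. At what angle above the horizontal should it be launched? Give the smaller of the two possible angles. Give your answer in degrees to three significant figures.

9.13°

Level-ground range R = v₀² sin(2θ)/g ⇒ sin(2θ) = gR/v₀² = 1.62 × 59.9 / 17.6² = 0.3133.
2θ = 18.26° or 180° − 18.26° = 161.7°, so θ = 9.128° or 80.87°.
The smaller angle is 9.128°.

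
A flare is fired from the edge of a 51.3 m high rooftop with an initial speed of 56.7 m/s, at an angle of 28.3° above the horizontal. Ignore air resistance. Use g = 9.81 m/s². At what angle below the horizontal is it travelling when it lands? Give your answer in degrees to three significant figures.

Components: vₓ = 56.70 cos 28.3° = 49.92 m/s, v_y0 = 56.70 sin 28.3° = 26.88 m/s.
With up positive and y = 0 at the ground: y(t) = 51.3 + (26.88) t − 4.905 t². Setting y = 0 and taking the positive root: t = [26.88 + √(26.88² + 2·9.81·51.3)] / 9.81 = (26.88 + 41.58) / 9.81 = 6.979 s.
At impact: v_y = v_y0 − g t = −41.58 m/s; vₓ = 49.92 m/s.
Angle below horizontal: arctan(|v_y|/vₓ) = arctan(41.58/49.92) = 39.79°.

39.8°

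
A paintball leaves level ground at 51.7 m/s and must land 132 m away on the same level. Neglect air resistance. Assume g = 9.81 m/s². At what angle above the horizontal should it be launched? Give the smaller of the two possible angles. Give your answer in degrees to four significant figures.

14.49°

From R = (v₀²/g) sin 2θ: sin 2θ = 9.81 × 132 / 2672.9 = 0.4845.
2θ = 28.98° or 180° − 28.98° = 151.0°, so θ = 14.49° or 75.51°.
The smaller angle is 14.49°.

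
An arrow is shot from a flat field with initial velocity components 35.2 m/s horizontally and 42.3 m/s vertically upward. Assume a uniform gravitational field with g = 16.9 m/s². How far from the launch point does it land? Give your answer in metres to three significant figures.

176 m

Flight time T = 2 v_y0 / g = 5.006 s.
Range: R = vₓ T = 35.20 × 5.006 = 176.2 m.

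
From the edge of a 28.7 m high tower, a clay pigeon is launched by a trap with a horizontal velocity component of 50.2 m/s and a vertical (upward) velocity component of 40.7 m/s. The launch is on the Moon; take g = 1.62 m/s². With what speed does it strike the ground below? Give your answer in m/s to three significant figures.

With up positive and y = 0 at the ground: y(t) = 28.7 + (40.70) t − 0.8100 t². Setting y = 0 and taking the positive root: t = [40.70 + √(40.70² + 2·1.62·28.7)] / 1.62 = (40.70 + 41.83) / 1.62 = 50.94 s.
Vertical velocity at impact: v_y = v_y0 − g t = 40.70 − 1.62 × 50.94 = −41.83 m/s.
Speed: |v| = √(vₓ² + v_y²) = √(50.20² + 41.83²) = 65.34 m/s.

65.3 m/s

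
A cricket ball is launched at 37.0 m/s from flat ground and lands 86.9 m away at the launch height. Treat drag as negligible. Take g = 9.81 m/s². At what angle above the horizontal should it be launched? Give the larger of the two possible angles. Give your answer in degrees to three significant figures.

70.7°

From R = (v₀²/g) sin 2θ: sin 2θ = 9.81 × 86.9 / 1369.0 = 0.6227.
2θ = 38.51° or 180° − 38.51° = 141.5°, so θ = 19.26° or 70.74°.
The larger angle is 70.74°.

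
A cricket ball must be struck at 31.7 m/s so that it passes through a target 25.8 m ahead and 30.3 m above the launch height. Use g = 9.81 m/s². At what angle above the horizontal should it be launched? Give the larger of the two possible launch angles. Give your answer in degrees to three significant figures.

81.0°

Trajectory: y = x tanθ − g x² (1 + tan²θ)/(2v₀²). With x = 25.8, y = 30.3, v₀ = 31.7, g = 9.81:
3.249 tan²θ − 25.8 tanθ + (33.55) = 0.
tanθ = [25.8 ± √(25.8² − 4 × 3.249 × (33.55))] / (2 × 3.249) = (25.8 ± 15.15) / 6.498, giving tanθ = 1.638 or 6.302.
θ = 58.60° or 80.98°; the larger is 80.98°.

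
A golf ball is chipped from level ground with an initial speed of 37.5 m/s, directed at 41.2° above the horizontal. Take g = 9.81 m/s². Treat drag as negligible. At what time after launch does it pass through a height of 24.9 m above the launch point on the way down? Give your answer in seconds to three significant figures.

3.64 s

Components: vₓ = 37.50 cos 41.2° = 28.22 m/s, v_y0 = 37.50 sin 41.2° = 24.70 m/s.
Set y = v_y0 t − ½ g t² = 24.9: 4.905 t² − 24.70 t + 24.9 = 0.
t = [24.70 ± √(24.70² − 2·9.81·24.9)] / 9.81 = (24.70 ± 11.03) / 9.81, so t = 1.394 s or t = 3.642 s.
The descending-branch root is 3.642 s.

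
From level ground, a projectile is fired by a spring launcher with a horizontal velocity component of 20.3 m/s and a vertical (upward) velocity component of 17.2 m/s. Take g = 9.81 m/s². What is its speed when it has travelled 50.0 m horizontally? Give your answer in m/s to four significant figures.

At x = 50.0 m, t = x/vₓ = 50.0/20.30 = 2.463 s.
Vertical velocity there: v_y = v_y0 − g t = 17.20 − 9.81 × 2.463 = −6.963 m/s.
Speed: √(vₓ² + v_y²) = √(20.30² + 6.963²) = 21.46 m/s.

21.46 m/s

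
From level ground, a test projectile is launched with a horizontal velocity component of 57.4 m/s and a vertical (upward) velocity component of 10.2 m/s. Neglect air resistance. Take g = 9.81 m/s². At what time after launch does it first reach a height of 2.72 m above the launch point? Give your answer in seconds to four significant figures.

Height y(t) = 10.20 t − 4.905 t² = 2.72 gives 4.905 t² − 10.20 t + 2.72 = 0.
Quadratic formula: t = (10.20 ± √50.674) / 9.81 = (10.20 ± 7.119) / 9.81 → t = 0.3141 s or 1.765 s.
The first (ascending) time is 0.3141 s.

0.3141 s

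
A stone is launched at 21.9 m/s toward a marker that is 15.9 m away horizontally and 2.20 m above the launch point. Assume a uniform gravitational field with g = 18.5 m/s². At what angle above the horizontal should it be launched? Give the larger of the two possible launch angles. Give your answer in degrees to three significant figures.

69.9°

Trajectory: y = x tanθ − g x² (1 + tan²θ)/(2v₀²). With x = 15.9, y = 2.20, v₀ = 21.9, g = 18.5:
4.876 tan²θ − 15.9 tanθ + (7.076) = 0.
tanθ = [15.9 ± √(15.9² − 4 × 4.876 × (7.076))] / (2 × 4.876) = (15.9 ± 10.71) / 9.752, giving tanθ = 0.5317 or 2.729.
θ = 28.00° or 69.88°; the larger is 69.88°.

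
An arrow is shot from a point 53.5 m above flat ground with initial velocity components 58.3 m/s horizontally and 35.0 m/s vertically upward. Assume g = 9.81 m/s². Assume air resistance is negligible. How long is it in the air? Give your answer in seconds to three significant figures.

Vertical motion (up positive, ground at y = 0): 4.905 t² − (35.00) t − 53.5 = 0, so t = (35.00 + √(35.00² + 2·9.81·53.5)) / 9.81 = (35.00 + 47.69) / 9.81 = 8.430 s.

8.43 s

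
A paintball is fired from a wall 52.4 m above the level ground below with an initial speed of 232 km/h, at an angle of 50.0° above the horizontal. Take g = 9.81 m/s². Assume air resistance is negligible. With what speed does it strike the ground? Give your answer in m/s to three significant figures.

Convert: 232 km/h = 232/3.6 = 64.44 m/s.
vₓ = 64.44 cos 50.0° = 41.42 m/s; v_y0 = 64.44 sin 50.0° = 49.37 m/s.
With up positive and y = 0 at the ground: y(t) = 52.4 + (49.37) t − 4.905 t². Setting y = 0 and taking the positive root: t = [49.37 + √(49.37² + 2·9.81·52.4)] / 9.81 = (49.37 + 58.87) / 9.81 = 11.03 s.
Vertical velocity at impact: v_y = v_y0 − g t = 49.37 − 9.81 × 11.03 = −58.87 m/s.
Speed: |v| = √(vₓ² + v_y²) = √(41.42² + 58.87²) = 71.98 m/s.

72.0 m/s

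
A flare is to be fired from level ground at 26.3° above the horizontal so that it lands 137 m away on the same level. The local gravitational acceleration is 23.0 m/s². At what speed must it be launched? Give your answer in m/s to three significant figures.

63.0 m/s

On level ground R = v₀² sin 2θ / g ⇒ v₀ = √(gR / sin 2θ).
v₀ = √(23.0 × 137 / sin 52.60°) = √(3151 / 0.7944) = √3966.4 = 62.98 m/s.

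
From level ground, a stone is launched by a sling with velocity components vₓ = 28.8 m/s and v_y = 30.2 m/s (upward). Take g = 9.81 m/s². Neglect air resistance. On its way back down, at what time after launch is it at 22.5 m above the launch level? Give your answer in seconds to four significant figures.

Require v_y0 t − ½ g t² = 22.5, i.e. 4.905 t² − 30.20 t + 22.5 = 0.
Quadratic formula: t = (30.20 ± √470.59) / 9.81 = (30.20 ± 21.69) / 9.81 → t = 0.8672 s or 5.290 s.
The descending-branch root is 5.290 s.

5.290 s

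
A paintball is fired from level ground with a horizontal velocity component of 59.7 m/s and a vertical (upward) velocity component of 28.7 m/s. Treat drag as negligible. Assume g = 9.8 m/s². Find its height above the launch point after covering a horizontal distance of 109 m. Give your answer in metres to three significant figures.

36.1 m

At x = 109 m, t = x/vₓ = 109/59.70 = 1.826 s.
Height: y = v_y0 t − ½ g t² = 28.70 × 1.826 − 4.900 × 1.826² = 52.40 − 16.33 = 36.07 m.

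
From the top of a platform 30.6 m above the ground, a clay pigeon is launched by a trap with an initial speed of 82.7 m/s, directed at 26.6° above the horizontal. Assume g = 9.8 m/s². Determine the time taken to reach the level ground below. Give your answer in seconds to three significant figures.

8.31 s

Components: vₓ = 82.70 cos 26.6° = 73.95 m/s, v_y0 = 82.70 sin 26.6° = 37.03 m/s.
With up positive and y = 0 at the ground: y(t) = 30.6 + (37.03) t − 4.900 t². Setting y = 0 and taking the positive root: t = [37.03 + √(37.03² + 2·9.80·30.6)] / 9.80 = (37.03 + 44.40) / 9.80 = 8.309 s.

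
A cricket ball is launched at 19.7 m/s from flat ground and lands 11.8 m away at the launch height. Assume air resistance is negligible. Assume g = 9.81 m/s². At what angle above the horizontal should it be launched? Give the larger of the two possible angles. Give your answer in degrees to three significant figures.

Level-ground range R = v₀² sin(2θ)/g ⇒ sin(2θ) = gR/v₀² = 9.81 × 11.8 / 19.7² = 0.2983.
2θ = 17.35° or 180° − 17.35° = 162.6°, so θ = 8.677° or 81.32°.
The larger angle is 81.32°.

81.3°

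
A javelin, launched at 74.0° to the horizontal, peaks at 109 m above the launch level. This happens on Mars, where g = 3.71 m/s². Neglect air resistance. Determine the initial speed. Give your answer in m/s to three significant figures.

29.6 m/s

At the peak v_y = 0, so v_y0 = √(2gH) = √(2 × 3.71 × 109) = 28.44 m/s.
v_y0 = v₀ sin θ ⇒ v₀ = 28.44 / sin 74.0° = 29.59 m/s.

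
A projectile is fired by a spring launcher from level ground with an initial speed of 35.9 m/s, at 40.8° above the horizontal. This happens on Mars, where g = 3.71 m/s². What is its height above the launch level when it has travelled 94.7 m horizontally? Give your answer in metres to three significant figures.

vₓ = 35.90 cos 40.8° = 27.18 m/s; v_y0 = 35.90 sin 40.8° = 23.46 m/s.
Time to reach x = 94.7 m: t = x/vₓ = 94.7/27.18 = 3.485 s.
Height: y = v_y0 t − ½ g t² = 23.46 × 3.485 − 1.855 × 3.485² = 81.74 − 22.53 = 59.22 m.

59.2 m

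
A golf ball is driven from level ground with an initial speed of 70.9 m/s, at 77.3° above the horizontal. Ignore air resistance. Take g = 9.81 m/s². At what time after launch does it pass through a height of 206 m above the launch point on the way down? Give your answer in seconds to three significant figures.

9.83 s

vₓ = 70.90 cos 77.3° = 15.59 m/s; v_y0 = 70.90 sin 77.3° = 69.17 m/s.
Set y = v_y0 t − ½ g t² = 206: 4.905 t² − 69.17 t + 206 = 0.
t = [69.17 ± √(69.17² − 2·9.81·206)] / 9.81 = (69.17 ± 27.24) / 9.81, so t = 4.274 s or t = 9.827 s.
The descending-branch root is 9.827 s.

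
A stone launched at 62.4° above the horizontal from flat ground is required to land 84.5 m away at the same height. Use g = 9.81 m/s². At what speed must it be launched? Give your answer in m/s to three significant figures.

31.8 m/s

From R = (v₀² / g) sin 2θ: v₀ = √(gR / sin 2θ).
v₀ = √(9.81 × 84.5 / sin 124.8°) = √(828.9 / 0.8211) = √1009.5 = 31.77 m/s.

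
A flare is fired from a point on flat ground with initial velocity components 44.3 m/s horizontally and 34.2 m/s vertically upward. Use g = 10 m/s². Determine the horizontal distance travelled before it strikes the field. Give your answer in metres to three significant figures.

303 m

Time aloft: T = 2 v_y0 / g = 2 × 34.20 / 10.0 = 6.840 s.
Range: R = vₓ T = 44.30 × 6.840 = 303.0 m.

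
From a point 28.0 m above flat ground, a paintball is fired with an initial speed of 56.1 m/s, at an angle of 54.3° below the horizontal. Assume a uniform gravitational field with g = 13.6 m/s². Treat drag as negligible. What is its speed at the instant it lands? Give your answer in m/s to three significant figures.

62.5 m/s

Horizontal component vₓ = 56.10 cos 54.3° = 32.74 m/s; vertical v_y0 = −45.56 m/s (downward).
Vertical motion (up positive, ground at y = 0): 6.800 t² − (−45.56) t − 28.0 = 0, so t = (−45.56 + √(45.56² + 2·13.6·28.0)) / 13.6 = (−45.56 + 53.26) / 13.6 = 0.5667 s.
Vertical velocity at impact: v_y = v_y0 − g t = −45.56 − 13.6 × 0.5667 = −53.26 m/s.
Speed: |v| = √(vₓ² + v_y²) = √(32.74² + 53.26²) = 62.52 m/s.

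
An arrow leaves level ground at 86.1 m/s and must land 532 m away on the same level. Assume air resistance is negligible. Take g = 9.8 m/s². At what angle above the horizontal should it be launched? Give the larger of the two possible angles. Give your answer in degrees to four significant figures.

67.65°

From R = (v₀²/g) sin 2θ: sin 2θ = 9.80 × 532 / 7413.2 = 0.7033.
2θ = 44.69° or 180° − 44.69° = 135.3°, so θ = 22.35° or 67.65°.
The larger angle is 67.65°.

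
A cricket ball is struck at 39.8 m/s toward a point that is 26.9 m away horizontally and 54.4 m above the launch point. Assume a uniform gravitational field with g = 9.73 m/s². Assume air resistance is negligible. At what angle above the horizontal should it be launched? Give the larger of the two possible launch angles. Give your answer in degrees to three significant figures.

Trajectory: y = x tanθ − g x² (1 + tan²θ)/(2v₀²). With x = 26.9, y = 54.4, v₀ = 39.8, g = 9.73:
2.222 tan²θ − 26.9 tanθ + (56.62) = 0.
tanθ = [26.9 ± √(26.9² − 4 × 2.222 × (56.62))] / (2 × 2.222) = (26.9 ± 14.84) / 4.445, giving tanθ = 2.713 or 9.391.
θ = 69.77° or 83.92°; the larger is 83.92°.

83.9°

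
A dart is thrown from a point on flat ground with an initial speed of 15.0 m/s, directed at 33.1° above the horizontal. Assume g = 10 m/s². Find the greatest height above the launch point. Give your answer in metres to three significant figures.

3.36 m

Horizontal component vₓ = 15.00 cos 33.1° = 12.57 m/s; vertical v_y0 = 15.00 sin 33.1° = 8.192 m/s.
Maximum height: H = v_y0² / (2g) = 8.192² / (2 × 10.0) = 3.355 m.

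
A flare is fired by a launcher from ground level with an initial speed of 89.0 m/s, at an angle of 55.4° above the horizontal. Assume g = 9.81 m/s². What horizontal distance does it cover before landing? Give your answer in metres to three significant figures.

Components: vₓ = 89.00 cos 55.4° = 50.54 m/s, v_y0 = 89.00 sin 55.4° = 73.26 m/s.
Flight time T = 2 v_y0 / g = 14.94 s.
Range: R = vₓ T = 50.54 × 14.94 = 754.8 m.

755 m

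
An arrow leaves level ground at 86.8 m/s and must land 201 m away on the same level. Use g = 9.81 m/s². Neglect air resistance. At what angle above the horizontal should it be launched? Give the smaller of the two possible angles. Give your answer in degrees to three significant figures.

7.59°

From R = (v₀²/g) sin 2θ: sin 2θ = 9.81 × 201 / 7534.2 = 0.2617.
2θ = 15.17° or 180° − 15.17° = 164.8°, so θ = 7.586° or 82.41°.
The smaller angle is 7.586°.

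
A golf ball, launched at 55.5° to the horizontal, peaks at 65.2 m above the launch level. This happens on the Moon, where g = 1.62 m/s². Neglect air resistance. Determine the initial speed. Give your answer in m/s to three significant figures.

At the peak v_y = 0, so v_y0 = √(2gH) = √(2 × 1.62 × 65.2) = 14.53 m/s.
v_y0 = v₀ sin θ ⇒ v₀ = 14.53 / sin 55.5° = 17.64 m/s.

17.6 m/s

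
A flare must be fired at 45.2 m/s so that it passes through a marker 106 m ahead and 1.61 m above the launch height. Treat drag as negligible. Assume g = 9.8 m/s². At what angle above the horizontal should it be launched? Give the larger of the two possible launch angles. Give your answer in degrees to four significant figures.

Trajectory: y = x tanθ − g x² (1 + tan²θ)/(2v₀²). With x = 106, y = 1.61, v₀ = 45.2, g = 9.80:
26.95 tan²θ − 106 tanθ + (28.56) = 0.
tanθ = [106 ± √(106² − 4 × 26.95 × (28.56))] / (2 × 26.95) = (106 ± 90.32) / 53.90, giving tanθ = 0.2909 or 3.643.
θ = 16.22° or 74.65°; the larger is 74.65°.

74.65°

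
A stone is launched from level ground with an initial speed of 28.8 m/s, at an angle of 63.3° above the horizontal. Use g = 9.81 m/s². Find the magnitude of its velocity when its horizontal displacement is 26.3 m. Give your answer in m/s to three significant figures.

14.2 m/s

Resolve: vₓ = 28.80 cos 63.3° = 12.94 m/s and v_y0 = 28.80 sin 63.3° = 25.73 m/s.
Time to reach x = 26.3 m: t = x/vₓ = 26.3/12.94 = 2.032 s.
Vertical velocity there: v_y = v_y0 − g t = 25.73 − 9.81 × 2.032 = 5.791 m/s.
Speed: √(vₓ² + v_y²) = √(12.94² + 5.791²) = 14.18 m/s.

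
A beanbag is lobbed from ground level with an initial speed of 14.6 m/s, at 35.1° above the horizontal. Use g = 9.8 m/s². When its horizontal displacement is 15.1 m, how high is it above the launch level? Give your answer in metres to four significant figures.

Resolve: vₓ = 14.60 cos 35.1° = 11.94 m/s and v_y0 = 14.60 sin 35.1° = 8.395 m/s.
Time to reach x = 15.1 m: t = x/vₓ = 15.1/11.94 = 1.264 s.
Height: y = v_y0 t − ½ g t² = 8.395 × 1.264 − 4.900 × 1.264² = 10.61 − 7.830 = 2.782 m.

2.782 m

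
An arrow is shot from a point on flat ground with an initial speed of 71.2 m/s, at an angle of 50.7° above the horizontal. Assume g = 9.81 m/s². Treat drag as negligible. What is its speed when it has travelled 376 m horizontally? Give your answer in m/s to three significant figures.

52.4 m/s

vₓ = 71.20 cos 50.7° = 45.10 m/s; v_y0 = 71.20 sin 50.7° = 55.10 m/s.
At x = 376 m, t = x/vₓ = 376/45.10 = 8.338 s.
Vertical velocity there: v_y = v_y0 − g t = 55.10 − 9.81 × 8.338 = −26.69 m/s.
Speed: √(vₓ² + v_y²) = √(45.10² + 26.69²) = 52.41 m/s.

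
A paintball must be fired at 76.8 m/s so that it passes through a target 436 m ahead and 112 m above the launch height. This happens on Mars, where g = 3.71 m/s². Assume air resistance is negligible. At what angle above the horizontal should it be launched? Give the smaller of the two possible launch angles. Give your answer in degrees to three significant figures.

Trajectory: y = x tanθ − g x² (1 + tan²θ)/(2v₀²). With x = 436, y = 112, v₀ = 76.8, g = 3.71:
59.79 tan²θ − 436 tanθ + (171.8) = 0.
tanθ = [436 ± √(436² − 4 × 59.79 × (171.8))] / (2 × 59.79) = (436 ± 386.0) / 119.6, giving tanθ = 0.4180 or 6.875.
θ = 22.68° or 81.72°; the smaller is 22.68°.

22.7°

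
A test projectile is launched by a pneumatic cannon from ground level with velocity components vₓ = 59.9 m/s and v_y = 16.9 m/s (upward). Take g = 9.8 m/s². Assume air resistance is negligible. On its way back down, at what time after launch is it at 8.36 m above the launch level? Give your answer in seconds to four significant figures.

Set y = v_y0 t − ½ g t² = 8.36: 4.900 t² − 16.90 t + 8.36 = 0.
Quadratic formula: t = (16.90 ± √121.75) / 9.80 = (16.90 ± 11.03) / 9.80 → t = 0.5985 s or 2.850 s.
The descending-branch root is 2.850 s.

2.850 s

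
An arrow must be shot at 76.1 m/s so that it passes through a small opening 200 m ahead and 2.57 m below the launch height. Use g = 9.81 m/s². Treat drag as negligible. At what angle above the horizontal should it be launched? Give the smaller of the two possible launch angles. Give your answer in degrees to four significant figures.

9.142°

Trajectory: y = x tanθ − g x² (1 + tan²θ)/(2v₀²). With x = 200, y = −2.57, v₀ = 76.1, g = 9.81:
33.88 tan²θ − 200 tanθ + (31.31) = 0.
tanθ = [200 ± √(200² − 4 × 33.88 × (31.31))] / (2 × 33.88) = (200 ± 189.1) / 67.76, giving tanθ = 0.1609 or 5.742.
θ = 9.142° or 80.12°; the smaller is 9.142°.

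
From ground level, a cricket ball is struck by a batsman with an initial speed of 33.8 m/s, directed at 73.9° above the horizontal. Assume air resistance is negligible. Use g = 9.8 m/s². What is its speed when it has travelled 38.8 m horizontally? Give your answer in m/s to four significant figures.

12.38 m/s

Components: vₓ = 33.80 cos 73.9° = 9.373 m/s, v_y0 = 33.80 sin 73.9° = 32.47 m/s.
x = vₓ t ⇒ t = 38.8/9.373 = 4.139 s.
Vertical velocity there: v_y = v_y0 − g t = 32.47 − 9.80 × 4.139 = −8.092 m/s.
Speed: √(vₓ² + v_y²) = √(9.373² + 8.092²) = 12.38 m/s.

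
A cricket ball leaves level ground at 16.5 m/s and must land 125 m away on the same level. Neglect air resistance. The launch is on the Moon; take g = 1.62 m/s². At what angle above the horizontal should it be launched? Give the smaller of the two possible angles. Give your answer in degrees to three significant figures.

R = v₀² sin 2θ / g gives sin 2θ = gR/v₀² = 1.62·125/16.5² = 0.7438.
2θ = 48.06° or 180° − 48.06° = 131.9°, so θ = 24.03° or 65.97°.
The smaller angle is 24.03°.

24.0°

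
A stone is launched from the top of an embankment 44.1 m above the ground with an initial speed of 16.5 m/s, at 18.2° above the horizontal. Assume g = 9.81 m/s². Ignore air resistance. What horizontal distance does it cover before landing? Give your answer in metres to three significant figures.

Horizontal component vₓ = 16.50 cos 18.2° = 15.67 m/s; vertical v_y0 = 16.50 sin 18.2° = 5.154 m/s.
Vertical motion (up positive, ground at y = 0): 4.905 t² − (5.154) t − 44.1 = 0, so t = (5.154 + √(5.154² + 2·9.81·44.1)) / 9.81 = (5.154 + 29.86) / 9.81 = 3.569 s.
Horizontal distance: R = vₓ t = 15.67 × 3.569 = 55.95 m.

55.9 m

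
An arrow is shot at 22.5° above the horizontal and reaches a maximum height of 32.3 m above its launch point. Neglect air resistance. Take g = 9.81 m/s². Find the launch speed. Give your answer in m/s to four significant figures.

65.78 m/s

At the peak v_y = 0, so v_y0 = √(2gH) = √(2 × 9.81 × 32.3) = 25.17 m/s.
v_y0 = v₀ sin θ ⇒ v₀ = 25.17 / sin 22.5° = 65.78 m/s.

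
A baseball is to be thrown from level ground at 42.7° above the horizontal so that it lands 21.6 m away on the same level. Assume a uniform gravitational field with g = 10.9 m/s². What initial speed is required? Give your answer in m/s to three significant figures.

15.4 m/s

From R = (v₀² / g) sin 2θ: v₀ = √(gR / sin 2θ).
v₀ = √(10.9 × 21.6 / sin 85.40°) = √(235.4 / 0.9968) = √236.20 = 15.37 m/s.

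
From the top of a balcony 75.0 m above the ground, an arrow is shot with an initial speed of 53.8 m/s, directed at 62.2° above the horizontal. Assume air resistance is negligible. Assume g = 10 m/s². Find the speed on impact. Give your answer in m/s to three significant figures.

66.3 m/s

Horizontal component vₓ = 53.80 cos 62.2° = 25.09 m/s; vertical v_y0 = 53.80 sin 62.2° = 47.59 m/s.
The projectile lands when y = 75.0 + (47.59) t − ½·10.0·t² = 0. Positive root: t = (47.59 + √(47.59² + 2·10.0·75.0)) / 10.0 = (47.59 + 61.36) / 10.0 = 10.89 s.
Vertical velocity at impact: v_y = v_y0 − g t = 47.59 − 10.0 × 10.89 = −61.36 m/s.
Speed: |v| = √(vₓ² + v_y²) = √(25.09² + 61.36²) = 66.29 m/s.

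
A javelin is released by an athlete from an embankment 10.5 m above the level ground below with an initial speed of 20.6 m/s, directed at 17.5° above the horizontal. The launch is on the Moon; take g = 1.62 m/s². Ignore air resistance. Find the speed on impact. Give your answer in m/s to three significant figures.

21.4 m/s

Horizontal component vₓ = 20.60 cos 17.5° = 19.65 m/s; vertical v_y0 = 20.60 sin 17.5° = 6.195 m/s.
With up positive and y = 0 at the ground: y(t) = 10.5 + (6.195) t − 0.8100 t². Setting y = 0 and taking the positive root: t = [6.195 + √(6.195² + 2·1.62·10.5)] / 1.62 = (6.195 + 8.508) / 1.62 = 9.076 s.
Vertical velocity at impact: v_y = v_y0 − g t = 6.195 − 1.62 × 9.076 = −8.508 m/s.
Speed: |v| = √(vₓ² + v_y²) = √(19.65² + 8.508²) = 21.41 m/s.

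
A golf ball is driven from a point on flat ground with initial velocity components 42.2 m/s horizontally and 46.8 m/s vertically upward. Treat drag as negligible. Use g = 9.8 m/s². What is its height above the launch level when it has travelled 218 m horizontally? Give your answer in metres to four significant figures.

111.0 m

At x = 218 m, t = x/vₓ = 218/42.20 = 5.166 s.
Height: y = v_y0 t − ½ g t² = 46.80 × 5.166 − 4.900 × 5.166² = 241.8 − 130.8 = 111.0 m.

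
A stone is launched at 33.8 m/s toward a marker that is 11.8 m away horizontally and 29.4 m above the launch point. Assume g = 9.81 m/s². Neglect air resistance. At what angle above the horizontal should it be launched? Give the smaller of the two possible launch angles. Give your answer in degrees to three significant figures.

Trajectory: y = x tanθ − g x² (1 + tan²θ)/(2v₀²). With x = 11.8, y = 29.4, v₀ = 33.8, g = 9.81:
0.5978 tan²θ − 11.8 tanθ + (30.00) = 0.
tanθ = [11.8 ± √(11.8² − 4 × 0.5978 × (30.00))] / (2 × 0.5978) = (11.8 ± 8.216) / 1.196, giving tanθ = 2.997 or 16.74.
θ = 71.55° or 86.58°; the smaller is 71.55°.

71.5°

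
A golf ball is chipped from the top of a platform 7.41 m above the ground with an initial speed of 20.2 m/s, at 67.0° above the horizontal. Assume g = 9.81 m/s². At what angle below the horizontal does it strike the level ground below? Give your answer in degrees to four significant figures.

70.40°

Components: vₓ = 20.20 cos 67.0° = 7.893 m/s, v_y0 = 20.20 sin 67.0° = 18.59 m/s.
With up positive and y = 0 at the ground: y(t) = 7.41 + (18.59) t − 4.905 t². Setting y = 0 and taking the positive root: t = [18.59 + √(18.59² + 2·9.81·7.41)] / 9.81 = (18.59 + 22.16) / 9.81 = 4.154 s.
At impact: v_y = v_y0 − g t = −22.16 m/s; vₓ = 7.893 m/s.
Angle below horizontal: arctan(|v_y|/vₓ) = arctan(22.16/7.893) = 70.40°.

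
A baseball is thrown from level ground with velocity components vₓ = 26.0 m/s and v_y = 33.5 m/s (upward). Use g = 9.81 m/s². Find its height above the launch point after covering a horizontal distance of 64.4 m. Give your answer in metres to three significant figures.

x = vₓ t ⇒ t = 64.4/26.00 = 2.477 s.
Height: y = v_y0 t − ½ g t² = 33.50 × 2.477 − 4.905 × 2.477² = 82.98 − 30.09 = 52.88 m.

52.9 m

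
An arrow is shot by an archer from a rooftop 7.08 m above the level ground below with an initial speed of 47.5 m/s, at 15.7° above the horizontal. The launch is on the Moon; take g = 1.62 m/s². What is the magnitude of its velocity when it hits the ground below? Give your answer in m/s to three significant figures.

vₓ = 47.50 cos 15.7° = 45.73 m/s; v_y0 = 47.50 sin 15.7° = 12.85 m/s.
The projectile lands when y = 7.08 + (12.85) t − ½·1.62·t² = 0. Positive root: t = (12.85 + √(12.85² + 2·1.62·7.08)) / 1.62 = (12.85 + 13.72) / 1.62 = 16.40 s.
Vertical velocity at impact: v_y = v_y0 − g t = 12.85 − 1.62 × 16.40 = −13.72 m/s.
Speed: |v| = √(vₓ² + v_y²) = √(45.73² + 13.72²) = 47.74 m/s.

47.7 m/s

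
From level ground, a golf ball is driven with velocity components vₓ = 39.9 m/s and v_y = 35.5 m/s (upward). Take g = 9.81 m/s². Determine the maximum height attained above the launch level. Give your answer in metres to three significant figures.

64.2 m

Peak height H = v_y0² / (2g) = 1260.2 / 19.62 = 64.23 m.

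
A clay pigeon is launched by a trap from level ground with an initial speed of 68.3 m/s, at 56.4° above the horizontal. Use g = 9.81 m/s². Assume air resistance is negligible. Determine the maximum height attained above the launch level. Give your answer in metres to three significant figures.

165 m

Horizontal component vₓ = 68.30 cos 56.4° = 37.80 m/s; vertical v_y0 = 68.30 sin 56.4° = 56.89 m/s.
Peak height H = v_y0² / (2g) = 3236.3 / 19.62 = 164.9 m.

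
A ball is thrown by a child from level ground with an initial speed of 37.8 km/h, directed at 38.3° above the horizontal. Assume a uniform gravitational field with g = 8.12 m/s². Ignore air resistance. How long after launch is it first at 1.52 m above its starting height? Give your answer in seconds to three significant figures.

Convert: 37.8 km/h = 37.8/3.6 = 10.50 m/s.
Components: vₓ = 10.50 cos 38.3° = 8.240 m/s, v_y0 = 10.50 sin 38.3° = 6.508 m/s.
Set y = v_y0 t − ½ g t² = 1.52: 4.060 t² − 6.508 t + 1.52 = 0.
Quadratic formula: t = (6.508 ± √17.665) / 8.12 = (6.508 ± 4.203) / 8.12 → t = 0.2838 s or 1.319 s.
The first (ascending) time is 0.2838 s.

0.284 s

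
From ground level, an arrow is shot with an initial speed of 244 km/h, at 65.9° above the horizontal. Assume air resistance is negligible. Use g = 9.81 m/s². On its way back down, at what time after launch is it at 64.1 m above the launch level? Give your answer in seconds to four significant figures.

Convert: 244 km/h = 244/3.6 = 67.78 m/s.
Components: vₓ = 67.78 cos 65.9° = 27.68 m/s, v_y0 = 67.78 sin 65.9° = 61.87 m/s.
Require v_y0 t − ½ g t² = 64.1, i.e. 4.905 t² − 61.87 t + 64.1 = 0.
t = [61.87 ± √(61.87² − 2·9.81·64.1)] / 9.81 = (61.87 ± 50.70) / 9.81, so t = 1.139 s or t = 11.47 s.
The descending-branch root is 11.47 s.

11.47 s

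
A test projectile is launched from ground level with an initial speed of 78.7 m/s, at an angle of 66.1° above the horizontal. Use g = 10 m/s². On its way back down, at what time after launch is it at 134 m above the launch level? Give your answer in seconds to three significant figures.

Components: vₓ = 78.70 cos 66.1° = 31.88 m/s, v_y0 = 78.70 sin 66.1° = 71.95 m/s.
Require v_y0 t − ½ g t² = 134, i.e. 5.000 t² − 71.95 t + 134 = 0.
t = [71.95 ± √(71.95² − 2·10.0·134)] / 10.0 = (71.95 ± 49.97) / 10.0, so t = 2.198 s or t = 12.19 s.
The descending-branch root is 12.19 s.

12.2 s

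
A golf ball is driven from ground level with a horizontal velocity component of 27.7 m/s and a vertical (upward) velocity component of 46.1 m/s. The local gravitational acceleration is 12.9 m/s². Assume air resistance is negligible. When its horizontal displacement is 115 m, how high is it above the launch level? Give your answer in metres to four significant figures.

x = vₓ t ⇒ t = 115/27.70 = 4.152 s.
Height: y = v_y0 t − ½ g t² = 46.10 × 4.152 − 6.450 × 4.152² = 191.4 − 111.2 = 80.22 m.

80.22 m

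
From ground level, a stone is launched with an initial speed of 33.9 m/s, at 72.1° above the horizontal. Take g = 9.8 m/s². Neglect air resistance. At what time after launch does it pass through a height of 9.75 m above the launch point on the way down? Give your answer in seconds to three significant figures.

Components: vₓ = 33.90 cos 72.1° = 10.42 m/s, v_y0 = 33.90 sin 72.1° = 32.26 m/s.
Height y(t) = 32.26 t − 4.900 t² = 9.75 gives 4.900 t² − 32.26 t + 9.75 = 0.
Quadratic formula: t = (32.26 ± √849.55) / 9.80 = (32.26 ± 29.15) / 9.80 → t = 0.3176 s or 6.266 s.
The descending-branch root is 6.266 s.

6.27 s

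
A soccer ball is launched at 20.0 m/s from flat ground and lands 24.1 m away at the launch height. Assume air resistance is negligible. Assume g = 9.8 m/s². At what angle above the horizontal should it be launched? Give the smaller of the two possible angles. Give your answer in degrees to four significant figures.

18.09°

From R = (v₀²/g) sin 2θ: sin 2θ = 9.80 × 24.1 / 400.00 = 0.5905.
2θ = 36.19° or 180° − 36.19° = 143.8°, so θ = 18.09° or 71.91°.
The smaller angle is 18.09°.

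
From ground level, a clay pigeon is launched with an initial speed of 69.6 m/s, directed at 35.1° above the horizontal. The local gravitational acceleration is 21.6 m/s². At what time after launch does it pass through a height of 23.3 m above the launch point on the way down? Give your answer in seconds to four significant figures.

2.982 s

vₓ = 69.60 cos 35.1° = 56.94 m/s; v_y0 = 69.60 sin 35.1° = 40.02 m/s.
Require v_y0 t − ½ g t² = 23.3, i.e. 10.80 t² − 40.02 t + 23.3 = 0.
Quadratic formula: t = (40.02 ± √595.07) / 21.6 = (40.02 ± 24.39) / 21.6 → t = 0.7234 s or 2.982 s.
The descending-branch root is 2.982 s.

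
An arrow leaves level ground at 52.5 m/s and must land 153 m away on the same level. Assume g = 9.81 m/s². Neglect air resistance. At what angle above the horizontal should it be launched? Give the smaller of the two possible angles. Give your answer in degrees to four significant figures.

R = v₀² sin 2θ / g gives sin 2θ = gR/v₀² = 9.81·153/52.5² = 0.5446.
2θ = 32.99° or 180° − 32.99° = 147.0°, so θ = 16.50° or 73.50°.
The smaller angle is 16.50°.

16.50°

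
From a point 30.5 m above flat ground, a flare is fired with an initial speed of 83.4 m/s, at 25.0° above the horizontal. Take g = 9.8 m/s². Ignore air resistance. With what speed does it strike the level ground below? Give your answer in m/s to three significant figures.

86.9 m/s

vₓ = 83.40 cos 25.0° = 75.59 m/s; v_y0 = 83.40 sin 25.0° = 35.25 m/s.
The projectile lands when y = 30.5 + (35.25) t − ½·9.80·t² = 0. Positive root: t = (35.25 + √(35.25² + 2·9.80·30.5)) / 9.80 = (35.25 + 42.90) / 9.80 = 7.974 s.
Vertical velocity at impact: v_y = v_y0 − g t = 35.25 − 9.80 × 7.974 = −42.90 m/s.
Speed: |v| = √(vₓ² + v_y²) = √(75.59² + 42.90²) = 86.91 m/s.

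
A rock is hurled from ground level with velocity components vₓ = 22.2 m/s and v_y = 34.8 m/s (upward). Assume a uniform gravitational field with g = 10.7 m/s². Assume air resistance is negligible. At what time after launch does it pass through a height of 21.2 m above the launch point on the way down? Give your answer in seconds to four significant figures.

5.824 s

Height y(t) = 34.80 t − 5.350 t² = 21.2 gives 5.350 t² − 34.80 t + 21.2 = 0.
Quadratic formula: t = (34.80 ± √757.36) / 10.7 = (34.80 ± 27.52) / 10.7 → t = 0.6804 s or 5.824 s.
The descending-branch root is 5.824 s.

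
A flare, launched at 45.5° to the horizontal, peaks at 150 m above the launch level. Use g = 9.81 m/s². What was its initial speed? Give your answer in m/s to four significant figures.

76.06 m/s

At the peak v_y = 0, so v_y0 = √(2gH) = √(2 × 9.81 × 150) = 54.25 m/s.
v_y0 = v₀ sin θ ⇒ v₀ = 54.25 / sin 45.5° = 76.06 m/s.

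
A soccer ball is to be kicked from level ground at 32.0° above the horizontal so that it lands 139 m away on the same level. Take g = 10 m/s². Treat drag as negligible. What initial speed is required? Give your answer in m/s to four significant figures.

39.33 m/s

From R = (v₀² / g) sin 2θ: v₀ = √(gR / sin 2θ).
v₀ = √(10.0 × 139 / sin 64.00°) = √(1390 / 0.8988) = √1546.5 = 39.33 m/s.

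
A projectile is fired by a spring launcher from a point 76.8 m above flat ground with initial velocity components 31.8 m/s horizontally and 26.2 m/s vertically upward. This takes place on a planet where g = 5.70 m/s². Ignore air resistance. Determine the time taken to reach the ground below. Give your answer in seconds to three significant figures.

11.5 s

With up positive and y = 0 at the ground: y(t) = 76.8 + (26.20) t − 2.850 t². Setting y = 0 and taking the positive root: t = [26.20 + √(26.20² + 2·5.70·76.8)] / 5.70 = (26.20 + 39.52) / 5.70 = 11.53 s.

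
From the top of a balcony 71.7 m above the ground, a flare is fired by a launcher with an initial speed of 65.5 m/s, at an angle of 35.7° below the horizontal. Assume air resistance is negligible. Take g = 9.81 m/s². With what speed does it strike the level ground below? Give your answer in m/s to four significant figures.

75.48 m/s

Resolve: vₓ = 65.50 cos 35.7° = 53.19 m/s and v_y0 = −38.22 m/s (downward).
The projectile lands when y = 71.7 + (−38.22) t − ½·9.81·t² = 0. Positive root: t = (−38.22 + √(38.22² + 2·9.81·71.7)) / 9.81 = (−38.22 + 53.55) / 9.81 = 1.563 s.
Vertical velocity at impact: v_y = v_y0 − g t = −38.22 − 9.81 × 1.563 = −53.55 m/s.
Speed: |v| = √(vₓ² + v_y²) = √(53.19² + 53.55²) = 75.48 m/s.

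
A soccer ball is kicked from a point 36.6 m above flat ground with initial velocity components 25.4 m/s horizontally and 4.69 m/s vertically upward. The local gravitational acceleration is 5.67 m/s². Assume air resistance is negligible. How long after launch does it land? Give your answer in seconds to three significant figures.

With up positive and y = 0 at the ground: y(t) = 36.6 + (4.690) t − 2.835 t². Setting y = 0 and taking the positive root: t = [4.690 + √(4.690² + 2·5.67·36.6)] / 5.67 = (4.690 + 20.91) / 5.67 = 4.514 s.

4.51 s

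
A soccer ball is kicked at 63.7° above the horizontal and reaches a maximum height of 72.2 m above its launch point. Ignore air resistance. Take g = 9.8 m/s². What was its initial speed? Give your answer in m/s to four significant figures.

41.96 m/s

At the peak v_y = 0, so v_y0 = √(2gH) = √(2 × 9.80 × 72.2) = 37.62 m/s.
v_y0 = v₀ sin θ ⇒ v₀ = 37.62 / sin 63.7° = 41.96 m/s.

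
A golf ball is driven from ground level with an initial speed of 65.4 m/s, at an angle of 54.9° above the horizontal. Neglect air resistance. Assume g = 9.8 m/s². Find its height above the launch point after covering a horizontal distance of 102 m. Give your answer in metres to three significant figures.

Horizontal component vₓ = 65.40 cos 54.9° = 37.61 m/s; vertical v_y0 = 65.40 sin 54.9° = 53.51 m/s.
At x = 102 m, t = x/vₓ = 102/37.61 = 2.712 s.
Height: y = v_y0 t − ½ g t² = 53.51 × 2.712 − 4.900 × 2.712² = 145.1 − 36.05 = 109.1 m.

109 m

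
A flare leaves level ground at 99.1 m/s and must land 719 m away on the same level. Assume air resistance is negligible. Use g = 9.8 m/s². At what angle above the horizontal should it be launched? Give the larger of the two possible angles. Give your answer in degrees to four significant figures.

From R = (v₀²/g) sin 2θ: sin 2θ = 9.80 × 719 / 9820.8 = 0.7175.
2θ = 45.85° or 180° − 45.85° = 134.2°, so θ = 22.92° or 67.08°.
The larger angle is 67.08°.

67.08°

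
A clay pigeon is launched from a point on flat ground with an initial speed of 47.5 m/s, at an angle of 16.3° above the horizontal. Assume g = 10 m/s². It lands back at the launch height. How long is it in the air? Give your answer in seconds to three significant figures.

Horizontal component vₓ = 47.50 cos 16.3° = 45.59 m/s; vertical v_y0 = 47.50 sin 16.3° = 13.33 m/s.
It returns to y = 0 when t = 2 v_y0 / g = 2(13.33)/10.0 = 2.666 s.

2.67 s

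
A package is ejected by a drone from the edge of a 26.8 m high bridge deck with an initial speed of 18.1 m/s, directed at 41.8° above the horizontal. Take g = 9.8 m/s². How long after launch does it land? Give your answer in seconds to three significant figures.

3.87 s

Resolve: vₓ = 18.10 cos 41.8° = 13.49 m/s and v_y0 = 18.10 sin 41.8° = 12.06 m/s.
With up positive and y = 0 at the ground: y(t) = 26.8 + (12.06) t − 4.900 t². Setting y = 0 and taking the positive root: t = [12.06 + √(12.06² + 2·9.80·26.8)] / 9.80 = (12.06 + 25.90) / 9.80 = 3.874 s.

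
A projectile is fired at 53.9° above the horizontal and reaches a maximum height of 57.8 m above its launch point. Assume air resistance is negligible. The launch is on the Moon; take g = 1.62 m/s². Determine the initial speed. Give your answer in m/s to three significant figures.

At the peak v_y = 0, so v_y0 = √(2gH) = √(2 × 1.62 × 57.8) = 13.68 m/s.
v_y0 = v₀ sin θ ⇒ v₀ = 13.68 / sin 53.9° = 16.94 m/s.

16.9 m/s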